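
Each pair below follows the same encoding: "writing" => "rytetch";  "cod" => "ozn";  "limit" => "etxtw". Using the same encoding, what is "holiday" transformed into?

Read the word backwards and shift each letter +11.
On holiday: reverse → yadiloh; then shift: y+11=j, a+11=l, d+11=o, i+11=t, l+11=w, o+11=z, h+11=s.

jlotwzs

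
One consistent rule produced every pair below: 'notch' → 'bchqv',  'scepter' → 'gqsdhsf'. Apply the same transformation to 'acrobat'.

oqfcpoh

Compare letters: n→b is +14, o→c is +14, t→h is +14 — a constant shift. It's a constant shift of +14 (ROT14).
For acrobat: a+14=o, c+14=q, r+14=f, o+14=c, b+14=p, a+14=o, t+14=h.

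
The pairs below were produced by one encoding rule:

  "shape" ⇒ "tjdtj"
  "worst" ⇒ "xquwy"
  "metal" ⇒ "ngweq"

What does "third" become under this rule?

In shape: s→t is +1, h→j is +2, a→d is +3, p→t is +4 — the shift increases by 1 each position. The shift increases by 1 at each position, starting from +1: 1, 2, 3, ….
Applying it to third: t+1=u, h+2=j, i+3=l, r+4=v, d+5=i.

ujlvi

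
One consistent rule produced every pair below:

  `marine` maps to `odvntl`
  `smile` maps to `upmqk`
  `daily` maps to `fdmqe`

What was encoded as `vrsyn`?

Each letter shifts forward by (position + 2), i.e. 2, 3, 4, … — the shift grows by one for each successive letter.
Decoding vrsyn: v−2=t, r−3=o, s−4=o, y−5=t, n−6=h.

tooth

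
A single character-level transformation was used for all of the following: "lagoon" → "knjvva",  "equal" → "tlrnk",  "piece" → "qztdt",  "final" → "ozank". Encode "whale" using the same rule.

l(11)→k(10) and a(0)→n(13) fit y≡21x+13 (mod 26); the inverse of 21 mod 26 is 5. This is an affine cipher: with a=0,…,z=25, each position x becomes (21x+13) mod 26.
Applying it to whale: w(22)→21·22+13≡7=h; h(7)→21·7+13≡4=e; a(0)→21·0+13≡13=n; l(11)→21·11+13≡10=k; e(4)→21·4+13≡19=t (all mod 26).

henkt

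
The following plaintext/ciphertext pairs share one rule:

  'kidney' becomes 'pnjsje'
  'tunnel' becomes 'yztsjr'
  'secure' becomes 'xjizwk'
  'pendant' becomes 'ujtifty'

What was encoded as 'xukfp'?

speak

Shifts by position in kidney: pos 0: k→p (+5), pos 1: i→n (+5), pos 2: d→j (+6), pos 3: n→s (+5), pos 4: e→j (+5), pos 5: y→e (+6) — repeating every 3. A repeating key of period 3 is used — shifts +5, +5, +6 over and over.
Reversing it on xukfp: x−5=s, u−5=p, k−6=e, f−5=a, p−5=k.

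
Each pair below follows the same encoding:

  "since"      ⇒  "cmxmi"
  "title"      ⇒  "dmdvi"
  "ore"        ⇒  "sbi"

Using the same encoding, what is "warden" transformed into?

The shift depends on letter class: consonant s→c is +10, but vowel i→m is +4. Vowels shift forward by 4 and consonants shift forward by 10.
On warden: w(cons)+10=g, a(vowel)+4=e, r(cons)+10=b, d(cons)+10=n, e(vowel)+4=i, n(cons)+10=x.

gebnix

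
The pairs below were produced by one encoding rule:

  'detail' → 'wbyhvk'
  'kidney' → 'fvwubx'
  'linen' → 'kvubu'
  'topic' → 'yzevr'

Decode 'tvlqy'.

d(3)→w(22) and e(4)→b(1) fit y≡5x+7 (mod 26); the inverse of 5 mod 26 is 21. Each letter's alphabet position (a=0..z=25) is mapped through 5·x+7 mod 26 — an affine cipher.
Undoing it on tvlqy: t(19)→21·(19−7)≡18=s; v(21)→21·(21−7)≡8=i; l(11)→21·(11−7)≡6=g; q(16)→21·(16−7)≡7=h; y(24)→21·(24−7)≡19=t (all mod 26).

sight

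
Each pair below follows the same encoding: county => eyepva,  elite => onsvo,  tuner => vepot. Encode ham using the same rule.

jko

The shift depends on letter class: consonant c→e is +2, but vowel o→y is +10. Vowels shift forward by 10 and consonants shift forward by 2.
For ham: h(cons)+2=j, a(vowel)+10=k, m(cons)+2=o.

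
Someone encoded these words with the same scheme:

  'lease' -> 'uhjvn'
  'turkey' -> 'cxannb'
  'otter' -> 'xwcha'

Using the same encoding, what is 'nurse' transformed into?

wxavn

Shifts by position in lease: pos 0: l→u (+9), pos 1: e→h (+3), pos 2: a→j (+9), pos 3: s→v (+3) — repeating every 2. It's a Vigenère-style cipher with numeric key [9,3]: position i shifts by key[i mod 2].
Applying it to nurse: n+9=w, u+3=x, r+9=a, s+3=v, e+9=n.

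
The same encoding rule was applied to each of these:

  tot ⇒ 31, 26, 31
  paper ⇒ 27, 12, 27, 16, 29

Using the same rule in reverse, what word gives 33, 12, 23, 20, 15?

valid

t is letter #20 and maps to 31: an offset of 11. Each letter is replaced by its alphabet position (a=1..z=26) + 11.
Reversing it on 33, 12, 23, 20, 15: 33→(33−11)÷1=22=v, 12→(12−11)÷1=1=a, 23→(23−11)÷1=12=l, 20→(20−11)÷1=9=i, 15→(15−11)÷1=4=d.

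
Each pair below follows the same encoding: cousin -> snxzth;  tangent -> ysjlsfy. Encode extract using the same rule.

yhfwycj

The output letters match the input read backwards, each shifted +5: cousin reversed is nisuoc. Two steps: reverse the string, then apply a Caesar shift of +5.
On extract: reverse → tcartxe; then shift: t+5=y, c+5=h, a+5=f, r+5=w, t+5=y, x+5=c, e+5=j.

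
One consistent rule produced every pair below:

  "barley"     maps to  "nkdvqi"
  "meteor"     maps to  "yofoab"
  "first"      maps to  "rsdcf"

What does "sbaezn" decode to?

ground

Shifts by position in barley: pos 0: b→n (+12), pos 1: a→k (+10), pos 2: r→d (+12), pos 3: l→v (+10) — repeating every 2. It's a Vigenère-style cipher with numeric key [12,10]: position i shifts by key[i mod 2].
Undoing it on sbaezn: s−12=g, b−10=r, a−12=o, e−10=u, z−12=n, n−10=d.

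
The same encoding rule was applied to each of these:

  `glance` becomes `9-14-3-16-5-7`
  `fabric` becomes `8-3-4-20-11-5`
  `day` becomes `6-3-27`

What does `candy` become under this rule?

5-3-16-6-27

g is letter #7 and maps to 9: an offset of 2. Letters become their 1-based position plus 2 (so a→3, b→4, …).
Applying it to candy: c=3→5, a=1→3, n=14→16, d=4→6, y=25→27.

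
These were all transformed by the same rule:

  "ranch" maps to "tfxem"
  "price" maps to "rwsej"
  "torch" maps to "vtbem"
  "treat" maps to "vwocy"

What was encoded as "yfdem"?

Shifts by position in ranch: pos 0: r→t (+2), pos 1: a→f (+5), pos 2: n→x (+10), pos 3: c→e (+2), pos 4: h→m (+5) — repeating every 3. A repeating key of period 3 is used — shifts +2, +5, +10 over and over.
Decoding yfdem: y−2=w, f−5=a, d−10=t, e−2=c, m−5=h.

watch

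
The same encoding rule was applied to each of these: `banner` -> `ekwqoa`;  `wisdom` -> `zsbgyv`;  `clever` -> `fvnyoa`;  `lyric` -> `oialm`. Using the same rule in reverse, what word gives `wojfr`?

A repeating key of period 3 is used — shifts +3, +10, +9 over and over.
Undoing it on wojfr: w−3=t, o−10=e, j−9=a, f−3=c, r−10=h.

teach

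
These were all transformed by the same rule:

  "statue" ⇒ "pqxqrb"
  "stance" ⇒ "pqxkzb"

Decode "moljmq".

prompt

Compare letters: s→p is +23, t→q is +23, a→x is +23 — a constant shift. It's a constant shift of +23 (ROT23).
Decoding moljmq: m−23=p, o−23=r, l−23=o, j−23=m, m−23=p, q−23=t.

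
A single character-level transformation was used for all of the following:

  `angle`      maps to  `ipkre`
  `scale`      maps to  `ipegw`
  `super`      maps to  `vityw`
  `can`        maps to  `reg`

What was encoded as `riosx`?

The output letters match the input read backwards, each shifted +4: angle reversed is elgna. Read the word backwards and shift each letter +4.
Undoing it on riosx: shift back: r−4=n, i−4=e, o−4=k, s−4=o, x−4=t → nekot; then reverse → token.

token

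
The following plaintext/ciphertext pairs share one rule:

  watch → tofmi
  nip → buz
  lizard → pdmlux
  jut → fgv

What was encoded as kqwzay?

monkey

The output letters match the input read backwards, each shifted +12: watch reversed is hctaw. Read the word backwards and shift each letter +12.
Decoding kqwzay: shift back: k−12=y, q−12=e, w−12=k, z−12=n, a−12=o, y−12=m → yeknom; then reverse → monkey.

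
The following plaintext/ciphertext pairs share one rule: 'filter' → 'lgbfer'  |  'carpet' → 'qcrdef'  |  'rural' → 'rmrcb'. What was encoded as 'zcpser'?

hanger

f(5)→l(11) and i(8)→g(6) fit y≡7x+2 (mod 26); the inverse of 7 mod 26 is 15. Treating letters as 0–25, the rule is x ↦ 7x + 2 (mod 26).
Decoding zcpser: z(25)→15·(25−2)≡7=h; c(2)→15·(2−2)≡0=a; p(15)→15·(15−2)≡13=n; s(18)→15·(18−2)≡6=g; e(4)→15·(4−2)≡4=e; r(17)→15·(17−2)≡17=r (all mod 26).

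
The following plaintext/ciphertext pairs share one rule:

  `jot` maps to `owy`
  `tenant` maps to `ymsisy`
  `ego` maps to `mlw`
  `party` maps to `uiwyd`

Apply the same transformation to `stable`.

The rule splits by letter class: vowels +8, consonants +5.
Applying it to stable: s(cons)+5=x, t(cons)+5=y, a(vowel)+8=i, b(cons)+5=g, l(cons)+5=q, e(vowel)+8=m.

xyigqm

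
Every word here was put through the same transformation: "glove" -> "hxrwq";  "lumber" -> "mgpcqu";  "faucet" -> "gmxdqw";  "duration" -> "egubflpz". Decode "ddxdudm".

crucial

Shifts by position in glove: pos 0: g→h (+1), pos 1: l→x (+12), pos 2: o→r (+3), pos 3: v→w (+1), pos 4: e→q (+12) — repeating every 3. The shifts repeat in a cycle of length 3: positions 0,1,… shift by +1, +12, +3, then the pattern repeats.
Reversing it on ddxdudm: d−1=c, d−12=r, x−3=u, d−1=c, u−12=i, d−3=a, m−1=l.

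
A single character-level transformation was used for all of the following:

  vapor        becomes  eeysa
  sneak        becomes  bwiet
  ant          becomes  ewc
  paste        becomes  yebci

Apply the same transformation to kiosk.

The shift depends on letter class: consonant v→e is +9, but vowel a→e is +4. Two shifts are in play — +4 for a/e/i/o/u, +9 for every other letter.
For kiosk: k(cons)+9=t, i(vowel)+4=m, o(vowel)+4=s, s(cons)+9=b, k(cons)+9=t.

tmsbt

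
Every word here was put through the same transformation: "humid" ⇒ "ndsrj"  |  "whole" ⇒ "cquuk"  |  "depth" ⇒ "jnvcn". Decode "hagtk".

Shifts by position in humid: pos 0: h→n (+6), pos 1: u→d (+9), pos 2: m→s (+6), pos 3: i→r (+9) — repeating every 2. A repeating key of period 2 is used — shifts +6, +9 over and over.
Undoing it on hagtk: h−6=b, a−9=r, g−6=a, t−9=k, k−6=e.

brake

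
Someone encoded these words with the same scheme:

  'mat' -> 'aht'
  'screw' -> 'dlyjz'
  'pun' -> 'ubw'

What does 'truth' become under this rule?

The output letters match the input read backwards, each shifted +7: mat reversed is tam. The word is reversed, then every letter is shifted forward by 7.
Applying it to truth: reverse → hturt; then shift: h+7=o, t+7=a, u+7=b, r+7=y, t+7=a.

oabya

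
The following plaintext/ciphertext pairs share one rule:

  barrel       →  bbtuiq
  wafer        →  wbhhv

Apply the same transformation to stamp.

In barrel: b→b is +0, a→b is +1, r→t is +2, r→u is +3 — the shift increases by 1 each position. The shift increases by 1 at each position, starting from +0: 0, 1, 2, ….
On stamp: s+0=s, t+1=u, a+2=c, m+3=p, p+4=t.

sucpt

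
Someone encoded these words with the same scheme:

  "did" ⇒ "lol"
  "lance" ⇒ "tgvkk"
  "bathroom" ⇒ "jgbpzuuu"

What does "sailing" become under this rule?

The rule splits by letter class: vowels +6, consonants +8.
Applying it to sailing: s(cons)+8=a, a(vowel)+6=g, i(vowel)+6=o, l(cons)+8=t, i(vowel)+6=o, n(cons)+8=v, g(cons)+8=o.

agotovo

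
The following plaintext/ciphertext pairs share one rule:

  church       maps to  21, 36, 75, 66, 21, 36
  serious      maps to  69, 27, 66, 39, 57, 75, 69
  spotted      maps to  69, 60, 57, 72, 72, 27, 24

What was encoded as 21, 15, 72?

cat

c(#3)→21 and h(#8)→36: differences scale by 3, so n = 3·pos + 12. With a=1..z=26, the number is 3·pos + 12.
Undoing it on 21, 15, 72: 21→(21−12)÷3=3=c, 15→(15−12)÷3=1=a, 72→(72−12)÷3=20=t.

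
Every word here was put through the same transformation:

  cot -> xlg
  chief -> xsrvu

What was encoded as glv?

This is the alphabet-reversal cipher (Atbash): a becomes z, b becomes y, etc.
Reversing it on glv: g↔t, l↔o, v↔e.

toe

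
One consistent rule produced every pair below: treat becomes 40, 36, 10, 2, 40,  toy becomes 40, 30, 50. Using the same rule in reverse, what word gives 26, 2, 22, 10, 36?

t(#20)→40 and r(#18)→36: differences scale by 2, so n = 2·pos + 0. With a=1..z=26, the number is 2·pos.
Undoing it on 26, 2, 22, 10, 36: 26→(26−0)÷2=13=m, 2→(2−0)÷2=1=a, 22→(22−0)÷2=11=k, 10→(10−0)÷2=5=e, 36→(36−0)÷2=18=r.

maker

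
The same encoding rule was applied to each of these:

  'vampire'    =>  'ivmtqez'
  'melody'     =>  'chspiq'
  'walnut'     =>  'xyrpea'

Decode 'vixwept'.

The output letters match the input read backwards, each shifted +4: vampire reversed is eripmav. Read the word backwards and shift each letter +4.
Reversing it on vixwept: shift back: v−4=r, i−4=e, x−4=t, w−4=s, e−4=a, p−4=l, t−4=p → retsalp; then reverse → plaster.

plaster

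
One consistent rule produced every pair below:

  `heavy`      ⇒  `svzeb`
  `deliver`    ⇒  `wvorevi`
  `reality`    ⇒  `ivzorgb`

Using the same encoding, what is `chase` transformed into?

This is the alphabet-reversal cipher (Atbash): a becomes z, b becomes y, etc.
For chase: c↔x, h↔s, a↔z, s↔h, e↔v.

xszhv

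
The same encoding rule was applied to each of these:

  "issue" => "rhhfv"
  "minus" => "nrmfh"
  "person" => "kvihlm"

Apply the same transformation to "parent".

Each pair mirrors across the alphabet (i↔r, s↔h, s↔h): positions sum to 25. This is the alphabet-reversal cipher (Atbash): a becomes z, b becomes y, etc.
Applying it to parent: p↔k, a↔z, r↔i, e↔v, n↔m, t↔g.

kzivmg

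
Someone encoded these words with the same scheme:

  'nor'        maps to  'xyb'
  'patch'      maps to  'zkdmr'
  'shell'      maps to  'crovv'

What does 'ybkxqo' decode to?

orange

Compare letters: n→x is +10, o→y is +10, r→b is +10 — a constant shift. This is a Caesar cipher with shift 10.
Decoding ybkxqo: y−10=o, b−10=r, k−10=a, x−10=n, q−10=g, o−10=e.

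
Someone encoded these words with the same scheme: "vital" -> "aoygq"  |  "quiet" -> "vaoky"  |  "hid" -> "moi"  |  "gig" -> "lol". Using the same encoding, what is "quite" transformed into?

vaoyk

The shift depends on letter class: consonant v→a is +5, but vowel i→o is +6. The rule splits by letter class: vowels +6, consonants +5.
On quite: q(cons)+5=v, u(vowel)+6=a, i(vowel)+6=o, t(cons)+5=y, e(vowel)+6=k.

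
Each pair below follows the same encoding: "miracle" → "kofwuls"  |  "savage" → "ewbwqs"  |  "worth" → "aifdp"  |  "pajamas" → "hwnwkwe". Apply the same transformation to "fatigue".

rwdoqcs

Treating letters as 0–25, the rule is x ↦ 25x + 22 (mod 26).
Applying it to fatigue: f(5)→25·5+22≡17=r; a(0)→25·0+22≡22=w; t(19)→25·19+22≡3=d; i(8)→25·8+22≡14=o; g(6)→25·6+22≡16=q; u(20)→25·20+22≡2=c; e(4)→25·4+22≡18=s (all mod 26).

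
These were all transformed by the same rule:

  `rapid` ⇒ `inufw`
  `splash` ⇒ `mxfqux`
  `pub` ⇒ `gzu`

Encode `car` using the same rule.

The output letters match the input read backwards, each shifted +5: rapid reversed is dipar. The word is reversed, then every letter is shifted forward by 5.
For car: reverse → rac; then shift: r+5=w, a+5=f, c+5=h.

wfh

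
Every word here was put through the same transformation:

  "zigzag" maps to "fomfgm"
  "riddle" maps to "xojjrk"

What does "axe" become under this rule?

gdk

Compare letters: z→f is +6, i→o is +6, g→m is +6 — a constant shift. This is a Caesar cipher with shift 6.
On axe: a+6=g, x+6=d, e+6=k.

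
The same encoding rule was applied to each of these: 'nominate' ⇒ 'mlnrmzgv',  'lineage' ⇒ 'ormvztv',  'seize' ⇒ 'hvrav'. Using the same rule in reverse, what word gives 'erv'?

vie

Each pair mirrors across the alphabet (n↔m, o↔l, m↔n): positions sum to 25. Letters are reflected about the middle of the alphabet (position → 25−position): Atbash.
Reversing it on erv: e↔v, r↔i, v↔e.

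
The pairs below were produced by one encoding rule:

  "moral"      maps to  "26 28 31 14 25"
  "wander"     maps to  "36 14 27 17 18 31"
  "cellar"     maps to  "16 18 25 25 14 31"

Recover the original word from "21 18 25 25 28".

hello

Each letter is replaced by its alphabet position (a=1..z=26) + 13.
Undoing it on 21 18 25 25 28: 21→(21−13)÷1=8=h, 18→(18−13)÷1=5=e, 25→(25−13)÷1=12=l, 25→(25−13)÷1=12=l, 28→(28−13)÷1=15=o.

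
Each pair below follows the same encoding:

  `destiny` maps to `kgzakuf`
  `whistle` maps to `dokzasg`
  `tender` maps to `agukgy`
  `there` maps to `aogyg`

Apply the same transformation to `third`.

The shift depends on letter class: consonant d→k is +7, but vowel e→g is +2. Vowels shift forward by 2 and consonants shift forward by 7.
Applying it to third: t(cons)+7=a, h(cons)+7=o, i(vowel)+2=k, r(cons)+7=y, d(cons)+7=k.

aokyk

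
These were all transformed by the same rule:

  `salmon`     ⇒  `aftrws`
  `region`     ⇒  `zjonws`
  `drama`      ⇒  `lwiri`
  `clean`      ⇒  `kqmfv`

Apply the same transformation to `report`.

zjxtzy

Shifts by position in salmon: pos 0: s→a (+8), pos 1: a→f (+5), pos 2: l→t (+8), pos 3: m→r (+5) — repeating every 2. A repeating key of period 2 is used — shifts +8, +5 over and over.
Applying it to report: r+8=z, e+5=j, p+8=x, o+5=t, r+8=z, t+5=y.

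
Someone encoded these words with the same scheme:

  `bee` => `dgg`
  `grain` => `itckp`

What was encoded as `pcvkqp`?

Every letter moves 2 places later in the alphabet, wrapping around z→a.
Decoding pcvkqp: p−2=n, c−2=a, v−2=t, k−2=i, q−2=o, p−2=n.

nation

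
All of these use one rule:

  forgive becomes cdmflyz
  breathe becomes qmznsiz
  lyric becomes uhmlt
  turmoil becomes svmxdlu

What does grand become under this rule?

Treating letters as 0–25, the rule is x ↦ 3x + 13 (mod 26).
For grand: g(6)→3·6+13≡5=f; r(17)→3·17+13≡12=m; a(0)→3·0+13≡13=n; n(13)→3·13+13≡0=a; d(3)→3·3+13≡22=w (all mod 26).

fmnaw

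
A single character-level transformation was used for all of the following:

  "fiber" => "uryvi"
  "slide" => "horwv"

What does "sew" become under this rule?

hvd

Each letter is replaced by its mirror in the alphabet: a↔z, b↔y, c↔x, and so on (the Atbash cipher).
On sew: s↔h, e↔v, w↔d.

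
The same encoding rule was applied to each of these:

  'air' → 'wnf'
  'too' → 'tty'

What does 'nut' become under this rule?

The output letters match the input read backwards, each shifted +5: air reversed is ria. Two steps: reverse the string, then apply a Caesar shift of +5.
Applying it to nut: reverse → tun; then shift: t+5=y, u+5=z, n+5=s.

yzs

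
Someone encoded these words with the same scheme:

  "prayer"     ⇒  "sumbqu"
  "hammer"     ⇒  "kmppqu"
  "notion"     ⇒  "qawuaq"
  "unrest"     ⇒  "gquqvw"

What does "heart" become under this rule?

The shift depends on letter class: consonant p→s is +3, but vowel a→m is +12. The rule splits by letter class: vowels +12, consonants +3.
On heart: h(cons)+3=k, e(vowel)+12=q, a(vowel)+12=m, r(cons)+3=u, t(cons)+3=w.

kqmuw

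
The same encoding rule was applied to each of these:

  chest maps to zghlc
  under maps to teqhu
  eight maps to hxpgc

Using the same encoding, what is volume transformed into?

kvwtnh

Treating letters as 0–25, the rule is x ↦ 17x + 17 (mod 26).
For volume: v(21)→17·21+17≡10=k; o(14)→17·14+17≡21=v; l(11)→17·11+17≡22=w; u(20)→17·20+17≡19=t; m(12)→17·12+17≡13=n; e(4)→17·4+17≡7=h (all mod 26).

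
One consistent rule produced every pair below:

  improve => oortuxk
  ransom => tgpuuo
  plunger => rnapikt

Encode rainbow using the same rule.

tgopduy

The shift depends on letter class: consonant m→o is +2, but vowel i→o is +6. Two shifts are in play — +6 for a/e/i/o/u, +2 for every other letter.
Applying it to rainbow: r(cons)+2=t, a(vowel)+6=g, i(vowel)+6=o, n(cons)+2=p, b(cons)+2=d, o(vowel)+6=u, w(cons)+2=y.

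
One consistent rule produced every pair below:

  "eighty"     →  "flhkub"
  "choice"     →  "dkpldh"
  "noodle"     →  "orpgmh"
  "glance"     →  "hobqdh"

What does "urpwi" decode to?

Shifts by position in eighty: pos 0: e→f (+1), pos 1: i→l (+3), pos 2: g→h (+1), pos 3: h→k (+3) — repeating every 2. A repeating key of period 2 is used — shifts +1, +3 over and over.
Decoding urpwi: u−1=t, r−3=o, p−1=o, w−3=t, i−1=h.

tooth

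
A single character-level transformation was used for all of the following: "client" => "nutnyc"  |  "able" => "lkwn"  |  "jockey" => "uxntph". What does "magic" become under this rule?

Shifts by position in client: pos 0: c→n (+11), pos 1: l→u (+9), pos 2: i→t (+11), pos 3: e→n (+9) — repeating every 2. It's a Vigenère-style cipher with numeric key [11,9]: position i shifts by key[i mod 2].
On magic: m+11=x, a+9=j, g+11=r, i+9=r, c+11=n.

xjrrn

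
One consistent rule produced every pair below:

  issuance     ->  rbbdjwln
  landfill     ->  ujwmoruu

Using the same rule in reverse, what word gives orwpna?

finger

Compare letters: i→r is +9, s→b is +9, s→b is +9 — a constant shift. This is a Caesar cipher with shift 9.
Undoing it on orwpna: o−9=f, r−9=i, w−9=n, p−9=g, n−9=e, a−9=r.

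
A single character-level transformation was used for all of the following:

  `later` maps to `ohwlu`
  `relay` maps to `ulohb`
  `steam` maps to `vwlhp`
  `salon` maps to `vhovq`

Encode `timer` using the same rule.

The shift depends on letter class: consonant l→o is +3, but vowel a→h is +7. Two shifts are in play — +7 for a/e/i/o/u, +3 for every other letter.
On timer: t(cons)+3=w, i(vowel)+7=p, m(cons)+3=p, e(vowel)+7=l, r(cons)+3=u.

wpplu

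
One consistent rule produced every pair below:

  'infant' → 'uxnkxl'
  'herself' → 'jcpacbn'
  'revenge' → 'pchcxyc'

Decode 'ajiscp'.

This is an affine cipher: with a=0,…,z=25, each position x becomes (11x+10) mod 26.
Reversing it on ajiscp: a(0)→19·(0−10)≡18=s; j(9)→19·(9−10)≡7=h; i(8)→19·(8−10)≡14=o; s(18)→19·(18−10)≡22=w; c(2)→19·(2−10)≡4=e; p(15)→19·(15−10)≡17=r (all mod 26).

shower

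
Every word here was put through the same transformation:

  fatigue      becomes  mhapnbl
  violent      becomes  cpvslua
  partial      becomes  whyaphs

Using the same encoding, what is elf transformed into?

lsm

Compare letters: f→m is +7, a→h is +7, t→a is +7 — a constant shift. This is a Caesar cipher with shift 7.
Applying it to elf: e+7=l, l+7=s, f+7=m.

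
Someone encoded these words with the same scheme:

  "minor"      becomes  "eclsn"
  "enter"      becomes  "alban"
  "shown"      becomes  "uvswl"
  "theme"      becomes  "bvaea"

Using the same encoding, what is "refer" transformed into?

nahan

m(12)→e(4) and i(8)→c(2) fit y≡7x+24 (mod 26); the inverse of 7 mod 26 is 15. Each letter's alphabet position (a=0..z=25) is mapped through 7·x+24 mod 26 — an affine cipher.
On refer: r(17)→7·17+24≡13=n; e(4)→7·4+24≡0=a; f(5)→7·5+24≡7=h; e(4)→7·4+24≡0=a; r(17)→7·17+24≡13=n (all mod 26).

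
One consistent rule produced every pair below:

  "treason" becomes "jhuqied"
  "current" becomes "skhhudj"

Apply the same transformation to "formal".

Compare letters: t→j is +16, r→h is +16, e→u is +16 — a constant shift. It's a constant shift of +16 (ROT16).
Applying it to formal: f+16=v, o+16=e, r+16=h, m+16=c, a+16=q, l+16=b.

vehcqb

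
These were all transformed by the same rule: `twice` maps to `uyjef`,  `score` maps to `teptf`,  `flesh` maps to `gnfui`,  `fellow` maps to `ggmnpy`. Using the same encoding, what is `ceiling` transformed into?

dgjnjph

It's a Vigenère-style cipher with numeric key [1,2]: position i shifts by key[i mod 2].
Applying it to ceiling: c+1=d, e+2=g, i+1=j, l+2=n, i+1=j, n+2=p, g+1=h.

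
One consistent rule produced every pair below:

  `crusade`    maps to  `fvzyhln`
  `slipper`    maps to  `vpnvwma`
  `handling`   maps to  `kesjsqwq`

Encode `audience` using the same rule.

dyiolvlo

Each letter shifts forward by (position + 3), i.e. 3, 4, 5, … — the shift grows by one for each successive letter.
Applying it to audience: a+3=d, u+4=y, d+5=i, i+6=o, e+7=l, n+8=v, c+9=l, e+10=o.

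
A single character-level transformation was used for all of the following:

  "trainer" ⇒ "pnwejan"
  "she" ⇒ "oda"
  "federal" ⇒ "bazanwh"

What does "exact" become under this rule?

atwyp

Compare letters: t→p is +22, r→n is +22, a→w is +22 — a constant shift. Each letter is shifted forward by 22 in the alphabet (a Caesar shift of +22).
Applying it to exact: e+22=a, x+22=t, a+22=w, c+22=y, t+22=p.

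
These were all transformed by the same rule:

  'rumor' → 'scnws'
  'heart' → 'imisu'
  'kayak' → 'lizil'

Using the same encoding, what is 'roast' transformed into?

switu

The shift depends on letter class: consonant r→s is +1, but vowel u→c is +8. The rule splits by letter class: vowels +8, consonants +1.
Applying it to roast: r(cons)+1=s, o(vowel)+8=w, a(vowel)+8=i, s(cons)+1=t, t(cons)+1=u.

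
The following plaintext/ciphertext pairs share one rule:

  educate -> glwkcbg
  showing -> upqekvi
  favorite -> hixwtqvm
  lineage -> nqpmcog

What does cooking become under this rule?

ewqskvi

The shifts repeat in a cycle of length 2: positions 0,1,… shift by +2, +8, then the pattern repeats.
On cooking: c+2=e, o+8=w, o+2=q, k+8=s, i+2=k, n+8=v, g+2=i.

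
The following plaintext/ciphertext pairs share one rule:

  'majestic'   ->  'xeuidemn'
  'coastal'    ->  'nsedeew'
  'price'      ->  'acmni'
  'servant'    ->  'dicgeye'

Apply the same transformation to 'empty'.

The shift depends on letter class: consonant m→x is +11, but vowel a→e is +4. The rule splits by letter class: vowels +4, consonants +11.
Applying it to empty: e(vowel)+4=i, m(cons)+11=x, p(cons)+11=a, t(cons)+11=e, y(cons)+11=j.

ixaej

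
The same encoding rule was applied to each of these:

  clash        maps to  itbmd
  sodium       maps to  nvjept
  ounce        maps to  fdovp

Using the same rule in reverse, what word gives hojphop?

The word is reversed, then every letter is shifted forward by 1.
Reversing it on hojphop: shift back: h−1=g, o−1=n, j−1=i, p−1=o, h−1=g, o−1=n, p−1=o → gniogno; then reverse → ongoing.

ongoing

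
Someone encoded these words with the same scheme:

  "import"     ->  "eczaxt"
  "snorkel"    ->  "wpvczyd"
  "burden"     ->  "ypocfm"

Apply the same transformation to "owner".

cpyhz

Read the word backwards and shift each letter +11.
For owner: reverse → renwo; then shift: r+11=c, e+11=p, n+11=y, w+11=h, o+11=z.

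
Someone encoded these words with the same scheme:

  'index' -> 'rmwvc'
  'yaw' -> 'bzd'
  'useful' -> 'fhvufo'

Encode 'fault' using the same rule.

uzfog

Each letter is replaced by its mirror in the alphabet: a↔z, b↔y, c↔x, and so on (the Atbash cipher).
On fault: f↔u, a↔z, u↔f, l↔o, t↔g.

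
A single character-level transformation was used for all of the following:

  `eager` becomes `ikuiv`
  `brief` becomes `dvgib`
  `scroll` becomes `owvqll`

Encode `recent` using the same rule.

viwixh

e(4)→i(8) and a(0)→k(10) fit y≡19x+10 (mod 26); the inverse of 19 mod 26 is 11. This is an affine cipher: with a=0,…,z=25, each position x becomes (19x+10) mod 26.
Applying it to recent: r(17)→19·17+10≡21=v; e(4)→19·4+10≡8=i; c(2)→19·2+10≡22=w; e(4)→19·4+10≡8=i; n(13)→19·13+10≡23=x; t(19)→19·19+10≡7=h (all mod 26).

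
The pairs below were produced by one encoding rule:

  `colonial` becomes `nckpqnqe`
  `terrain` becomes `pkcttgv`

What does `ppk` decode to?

The output letters match the input read backwards, each shifted +2: colonial reversed is lainoloc. The word is reversed, then every letter is shifted forward by 2.
Undoing it on ppk: shift back: p−2=n, p−2=n, k−2=i → nni; then reverse → inn.

inn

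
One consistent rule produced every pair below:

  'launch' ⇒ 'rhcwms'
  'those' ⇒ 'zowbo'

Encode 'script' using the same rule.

In launch: l→r is +6, a→h is +7, u→c is +8, n→w is +9 — the shift increases by 1 each position. Each letter shifts forward by (position + 6), i.e. 6, 7, 8, … — the shift grows by one for each successive letter.
Applying it to script: s+6=y, c+7=j, r+8=z, i+9=r, p+10=z, t+11=e.

yjzrze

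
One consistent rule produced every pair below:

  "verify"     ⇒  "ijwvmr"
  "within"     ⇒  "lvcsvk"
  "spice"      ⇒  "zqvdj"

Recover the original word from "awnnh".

broom

This is an affine cipher: with a=0,…,z=25, each position x becomes (3x+23) mod 26.
Decoding awnnh: a(0)→9·(0−23)≡1=b; w(22)→9·(22−23)≡17=r; n(13)→9·(13−23)≡14=o; n(13)→9·(13−23)≡14=o; h(7)→9·(7−23)≡12=m (all mod 26).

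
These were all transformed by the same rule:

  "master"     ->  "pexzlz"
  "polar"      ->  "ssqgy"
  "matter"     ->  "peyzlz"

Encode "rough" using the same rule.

In master: m→p is +3, a→e is +4, s→x is +5, t→z is +6 — the shift increases by 1 each position. The shift increases by 1 at each position, starting from +3: 3, 4, 5, ….
On rough: r+3=u, o+4=s, u+5=z, g+6=m, h+7=o.

uszmo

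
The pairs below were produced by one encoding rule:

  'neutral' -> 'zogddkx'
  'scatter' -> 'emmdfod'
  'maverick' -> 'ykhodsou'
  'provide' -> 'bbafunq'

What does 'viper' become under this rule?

The shifts repeat in a cycle of length 2: positions 0,1,… shift by +12, +10, then the pattern repeats.
On viper: v+12=h, i+10=s, p+12=b, e+10=o, r+12=d.

hsbod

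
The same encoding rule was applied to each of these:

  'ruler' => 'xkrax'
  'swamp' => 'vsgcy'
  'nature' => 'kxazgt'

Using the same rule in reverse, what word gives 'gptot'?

The output letters match the input read backwards, each shifted +6: ruler reversed is relur. Two steps: reverse the string, then apply a Caesar shift of +6.
Reversing it on gptot: shift back: g−6=a, p−6=j, t−6=n, o−6=i, t−6=n → ajnin; then reverse → ninja.

ninja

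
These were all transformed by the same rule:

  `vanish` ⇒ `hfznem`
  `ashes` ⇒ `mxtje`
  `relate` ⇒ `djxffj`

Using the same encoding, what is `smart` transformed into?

ermwf

Shifts by position in vanish: pos 0: v→h (+12), pos 1: a→f (+5), pos 2: n→z (+12), pos 3: i→n (+5) — repeating every 2. The shifts repeat in a cycle of length 2: positions 0,1,… shift by +12, +5, then the pattern repeats.
Applying it to smart: s+12=e, m+5=r, a+12=m, r+5=w, t+12=f.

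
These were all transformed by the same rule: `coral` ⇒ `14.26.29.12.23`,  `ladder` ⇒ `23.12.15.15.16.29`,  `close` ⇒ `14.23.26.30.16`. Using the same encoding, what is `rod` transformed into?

29.26.15

c is letter #3 and maps to 14: an offset of 11. The number is (letter's place in the alphabet, a=1) + 11.
On rod: r=18→29, o=15→26, d=4→15.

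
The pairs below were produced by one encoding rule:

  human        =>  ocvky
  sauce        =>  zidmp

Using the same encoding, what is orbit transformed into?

vzkse

In human: h→o is +7, u→c is +8, m→v is +9, a→k is +10 — the shift increases by 1 each position. Each letter shifts forward by (position + 7), i.e. 7, 8, 9, … — the shift grows by one for each successive letter.
Applying it to orbit: o+7=v, r+8=z, b+9=k, i+10=s, t+11=e.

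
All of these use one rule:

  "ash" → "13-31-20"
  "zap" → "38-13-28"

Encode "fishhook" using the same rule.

a is letter #1 and maps to 13: an offset of 12. Each letter is replaced by its alphabet position (a=1..z=26) + 12.
On fishhook: f=6→18, i=9→21, s=19→31, h=8→20, h=8→20, o=15→27, o=15→27, k=11→23.

18-21-31-20-20-27-27-23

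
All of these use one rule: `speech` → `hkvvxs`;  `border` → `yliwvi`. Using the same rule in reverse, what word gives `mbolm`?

nylon

Each pair mirrors across the alphabet (s↔h, p↔k, e↔v): positions sum to 25. Letters are reflected about the middle of the alphabet (position → 25−position): Atbash.
Decoding mbolm: m↔n, b↔y, o↔l, l↔o, m↔n.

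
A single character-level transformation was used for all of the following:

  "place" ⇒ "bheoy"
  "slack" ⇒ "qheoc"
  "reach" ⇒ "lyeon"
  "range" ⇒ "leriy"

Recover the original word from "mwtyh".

p(15)→b(1) and l(11)→h(7) fit y≡5x+4 (mod 26); the inverse of 5 mod 26 is 21. Each letter's alphabet position (a=0..z=25) is mapped through 5·x+4 mod 26 — an affine cipher.
Reversing it on mwtyh: m(12)→21·(12−4)≡12=m; w(22)→21·(22−4)≡14=o; t(19)→21·(19−4)≡3=d; y(24)→21·(24−4)≡4=e; h(7)→21·(7−4)≡11=l (all mod 26).

model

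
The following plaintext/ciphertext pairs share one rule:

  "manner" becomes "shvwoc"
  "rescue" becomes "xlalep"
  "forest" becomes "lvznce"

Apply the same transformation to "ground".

mywdxo

In manner: m→s is +6, a→h is +7, n→v is +8, n→w is +9 — the shift increases by 1 each position. Letter i (0-indexed) is shifted by i+6, so successive shifts are 6, 7, 8, ….
On ground: g+6=m, r+7=y, o+8=w, u+9=d, n+10=x, d+11=o.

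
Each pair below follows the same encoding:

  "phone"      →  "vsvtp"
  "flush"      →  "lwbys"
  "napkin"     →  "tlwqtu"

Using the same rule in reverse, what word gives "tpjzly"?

nectar

Shifts by position in phone: pos 0: p→v (+6), pos 1: h→s (+11), pos 2: o→v (+7), pos 3: n→t (+6), pos 4: e→p (+11) — repeating every 3. The shifts repeat in a cycle of length 3: positions 0,1,… shift by +6, +11, +7, then the pattern repeats.
Undoing it on tpjzly: t−6=n, p−11=e, j−7=c, z−6=t, l−11=a, y−7=r.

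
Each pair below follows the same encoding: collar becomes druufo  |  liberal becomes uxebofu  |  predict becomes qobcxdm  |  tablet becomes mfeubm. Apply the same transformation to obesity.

rebnxmh

c(2)→d(3) and o(14)→r(17) fit y≡25x+5 (mod 26); the inverse of 25 mod 26 is 25. Each letter's alphabet position (a=0..z=25) is mapped through 25·x+5 mod 26 — an affine cipher.
For obesity: o(14)→25·14+5≡17=r; b(1)→25·1+5≡4=e; e(4)→25·4+5≡1=b; s(18)→25·18+5≡13=n; i(8)→25·8+5≡23=x; t(19)→25·19+5≡12=m; y(24)→25·24+5≡7=h (all mod 26).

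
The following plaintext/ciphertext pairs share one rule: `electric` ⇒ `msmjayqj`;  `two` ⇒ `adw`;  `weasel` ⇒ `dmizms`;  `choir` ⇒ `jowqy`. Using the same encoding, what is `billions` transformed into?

The rule splits by letter class: vowels +8, consonants +7.
On billions: b(cons)+7=i, i(vowel)+8=q, l(cons)+7=s, l(cons)+7=s, i(vowel)+8=q, o(vowel)+8=w, n(cons)+7=u, s(cons)+7=z.

iqssqwuz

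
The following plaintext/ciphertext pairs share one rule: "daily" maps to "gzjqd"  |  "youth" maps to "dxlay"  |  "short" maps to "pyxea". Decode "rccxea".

effort

d(3)→g(6) and a(0)→z(25) fit y≡11x+25 (mod 26); the inverse of 11 mod 26 is 19. Each letter's alphabet position (a=0..z=25) is mapped through 11·x+25 mod 26 — an affine cipher.
Undoing it on rccxea: r(17)→19·(17−25)≡4=e; c(2)→19·(2−25)≡5=f; c(2)→19·(2−25)≡5=f; x(23)→19·(23−25)≡14=o; e(4)→19·(4−25)≡17=r; a(0)→19·(0−25)≡19=t (all mod 26).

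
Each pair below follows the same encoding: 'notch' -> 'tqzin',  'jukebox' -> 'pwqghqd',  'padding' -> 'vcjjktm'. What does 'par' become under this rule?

The shift depends on letter class: consonant n→t is +6, but vowel o→q is +2. Vowels shift forward by 2 and consonants shift forward by 6.
Applying it to par: p(cons)+6=v, a(vowel)+2=c, r(cons)+6=x.

vcx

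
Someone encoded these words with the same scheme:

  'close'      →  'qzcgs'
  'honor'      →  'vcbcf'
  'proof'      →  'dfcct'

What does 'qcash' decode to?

comet

It's a constant shift of +14 (ROT14).
Decoding qcash: q−14=c, c−14=o, a−14=m, s−14=e, h−14=t.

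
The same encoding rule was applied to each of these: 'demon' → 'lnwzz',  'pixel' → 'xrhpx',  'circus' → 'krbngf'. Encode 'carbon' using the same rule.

Each letter shifts forward by (position + 8), i.e. 8, 9, 10, … — the shift grows by one for each successive letter.
Applying it to carbon: c+8=k, a+9=j, r+10=b, b+11=m, o+12=a, n+13=a.

kjbmaa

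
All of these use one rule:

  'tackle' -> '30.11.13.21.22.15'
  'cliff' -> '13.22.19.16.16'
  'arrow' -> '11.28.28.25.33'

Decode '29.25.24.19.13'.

sonic

Letters become their 1-based position plus 10 (so a→11, b→12, …).
Reversing it on 29.25.24.19.13: 29→(29−10)÷1=19=s, 25→(25−10)÷1=15=o, 24→(24−10)÷1=14=n, 19→(19−10)÷1=9=i, 13→(13−10)÷1=3=c.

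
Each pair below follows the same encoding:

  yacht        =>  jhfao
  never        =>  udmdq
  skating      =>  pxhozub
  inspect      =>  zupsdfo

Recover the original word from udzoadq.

y(24)→j(9) and a(0)→h(7) fit y≡25x+7 (mod 26); the inverse of 25 mod 26 is 25. This is an affine cipher: with a=0,…,z=25, each position x becomes (25x+7) mod 26.
Reversing it on udzoadq: u(20)→25·(20−7)≡13=n; d(3)→25·(3−7)≡4=e; z(25)→25·(25−7)≡8=i; o(14)→25·(14−7)≡19=t; a(0)→25·(0−7)≡7=h; d(3)→25·(3−7)≡4=e; q(16)→25·(16−7)≡17=r (all mod 26).

neither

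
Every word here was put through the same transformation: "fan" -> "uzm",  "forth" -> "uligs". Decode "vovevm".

eleven

Each letter is replaced by its mirror in the alphabet: a↔z, b↔y, c↔x, and so on (the Atbash cipher).
Undoing it on vovevm: v↔e, o↔l, v↔e, e↔v, v↔e, m↔n.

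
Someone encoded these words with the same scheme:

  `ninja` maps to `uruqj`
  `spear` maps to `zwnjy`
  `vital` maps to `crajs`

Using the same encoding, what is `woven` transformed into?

dxcnu

The shift depends on letter class: consonant n→u is +7, but vowel i→r is +9. Two shifts are in play — +9 for a/e/i/o/u, +7 for every other letter.
Applying it to woven: w(cons)+7=d, o(vowel)+9=x, v(cons)+7=c, e(vowel)+9=n, n(cons)+7=u.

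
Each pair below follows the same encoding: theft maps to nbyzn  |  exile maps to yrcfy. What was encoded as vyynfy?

beetle

Compare letters: t→n is +20, h→b is +20, e→y is +20 — a constant shift. Every letter moves 20 places later in the alphabet, wrapping around z→a.
Reversing it on vyynfy: v−20=b, y−20=e, y−20=e, n−20=t, f−20=l, y−20=e.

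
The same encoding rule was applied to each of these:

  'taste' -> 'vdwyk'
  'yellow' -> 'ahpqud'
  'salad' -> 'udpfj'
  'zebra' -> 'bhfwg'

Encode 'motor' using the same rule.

In taste: t→v is +2, a→d is +3, s→w is +4, t→y is +5 — the shift increases by 1 each position. The shift increases by 1 at each position, starting from +2: 2, 3, 4, ….
On motor: m+2=o, o+3=r, t+4=x, o+5=t, r+6=x.

orxtx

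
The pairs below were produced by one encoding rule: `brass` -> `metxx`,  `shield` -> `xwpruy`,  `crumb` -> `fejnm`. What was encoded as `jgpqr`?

unite

b(1)→m(12) and r(17)→e(4) fit y≡19x+19 (mod 26); the inverse of 19 mod 26 is 11. This is an affine cipher: with a=0,…,z=25, each position x becomes (19x+19) mod 26.
Undoing it on jgpqr: j(9)→11·(9−19)≡20=u; g(6)→11·(6−19)≡13=n; p(15)→11·(15−19)≡8=i; q(16)→11·(16−19)≡19=t; r(17)→11·(17−19)≡4=e (all mod 26).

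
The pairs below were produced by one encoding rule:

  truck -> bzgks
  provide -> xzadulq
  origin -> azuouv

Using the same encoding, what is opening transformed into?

axqvuvo

Two shifts are in play — +12 for a/e/i/o/u, +8 for every other letter.
For opening: o(vowel)+12=a, p(cons)+8=x, e(vowel)+12=q, n(cons)+8=v, i(vowel)+12=u, n(cons)+8=v, g(cons)+8=o.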